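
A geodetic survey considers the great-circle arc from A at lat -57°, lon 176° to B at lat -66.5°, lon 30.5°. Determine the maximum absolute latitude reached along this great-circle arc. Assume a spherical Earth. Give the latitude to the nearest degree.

≈ -81°

The great circle lies in the plane with unit normal n̂ = (p₁ × p₂)/|p₁ × p₂|.
Here n̂_z ≈ -0.152; the vertex latitude is φ_max = arccos|n̂_z| ≈ 81.2°.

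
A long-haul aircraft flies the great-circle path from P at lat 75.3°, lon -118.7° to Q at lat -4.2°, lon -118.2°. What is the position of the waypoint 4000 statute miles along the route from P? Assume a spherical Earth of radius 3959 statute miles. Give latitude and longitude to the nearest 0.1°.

Convert each endpoint to a unit vector on the sphere (x = cos φ cos λ, y = cos φ sin λ, z = sin φ).
The central angle between the endpoints is δ = arccos(p₁·p₂) ≈ 1.388 rad (79.5°). The total great-circle distance is δ·R ≈ 1.388 × 3959 ≈ 5493 mi, so the target fraction is f = 4000/5493 ≈ 0.728.
Interpolate at f ≈ 0.728 with slerp weights a = sin((1−f)δ)/sin δ ≈ 0.375, b = sin(fδ)/sin δ ≈ 0.861.
p = a·p₁ + b·p₂ ≈ (-0.452, -0.841, 0.299); φ = arcsin(p_z) ≈ 17.41°, λ = atan2(p_y, p_x) ≈ -118.25°.

≈ lat 17.4°, lon -118.2°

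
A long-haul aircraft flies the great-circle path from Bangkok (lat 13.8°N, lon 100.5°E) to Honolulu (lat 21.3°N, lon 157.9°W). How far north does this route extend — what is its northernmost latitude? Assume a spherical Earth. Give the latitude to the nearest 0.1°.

≈ 27.1°N

The great circle lies in the plane with unit normal n̂ = (p₁ × p₂)/|p₁ × p₂|.
Here n̂_z ≈ +0.890; the vertex latitude is φ_max = arccos|n̂_z| ≈ 27.1°.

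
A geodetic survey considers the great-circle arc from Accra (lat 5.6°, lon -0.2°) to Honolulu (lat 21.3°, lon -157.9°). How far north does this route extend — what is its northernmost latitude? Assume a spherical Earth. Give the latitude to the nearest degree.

≈ 52°

The great circle lies in the plane with unit normal n̂ = (p₁ × p₂)/|p₁ × p₂|.
Here n̂_z ≈ -0.619; the vertex latitude is φ_max = arccos|n̂_z| ≈ 51.8°.
Check via Clairaut: cos φ_max = |cos φ₁| · sin C = cos(5.6°)·sin(38.4°) ≈ 0.619, again giving ≈ 51.8°.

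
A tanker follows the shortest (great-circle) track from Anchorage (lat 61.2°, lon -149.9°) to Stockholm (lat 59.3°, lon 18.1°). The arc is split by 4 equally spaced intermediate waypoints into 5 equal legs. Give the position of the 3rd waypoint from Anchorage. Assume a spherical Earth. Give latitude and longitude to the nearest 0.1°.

≈ lat 82.3°, lon -2.4°

Write both endpoints as unit vectors p₁, p₂ with components (cos φ cos λ, cos φ sin λ, sin φ).
The central angle between the endpoints is δ = arccos(p₁·p₂) ≈ 1.032 rad (59.1°).
Interpolate at f = 3/5 with slerp weights a = sin((1−f)δ)/sin δ ≈ 0.467, b = sin(fδ)/sin δ ≈ 0.676.
p = a·p₁ + b·p₂ ≈ (0.133, -0.006, 0.991); φ = arcsin(p_z) ≈ 82.33°, λ = atan2(p_y, p_x) ≈ -2.44°.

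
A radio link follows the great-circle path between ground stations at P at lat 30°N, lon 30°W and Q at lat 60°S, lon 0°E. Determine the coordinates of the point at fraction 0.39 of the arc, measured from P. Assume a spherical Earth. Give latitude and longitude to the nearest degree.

Convert each endpoint to a unit vector on the sphere (x = cos φ cos λ, y = cos φ sin λ, z = sin φ).
The central angle between the endpoints is δ = arccos(p₁·p₂) ≈ 1.629 rad (93.3°).
Interpolate at f = 0.39 with slerp weights a = sin((1−f)δ)/sin δ ≈ 0.839, b = sin(fδ)/sin δ ≈ 0.594.
p = a·p₁ + b·p₂ ≈ (0.927, -0.363, -0.095); φ = arcsin(p_z) ≈ -5.45°, λ = atan2(p_y, p_x) ≈ -21.42°.

≈ lat 5°S, lon 21°W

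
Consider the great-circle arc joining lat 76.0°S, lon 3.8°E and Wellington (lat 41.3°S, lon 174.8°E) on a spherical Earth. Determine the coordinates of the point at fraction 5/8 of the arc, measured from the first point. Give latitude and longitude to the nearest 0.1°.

Convert each endpoint to a unit vector on the sphere (x = cos φ cos λ, y = cos φ sin λ, z = sin φ).
The central angle between the endpoints is δ = arccos(p₁·p₂) ≈ 1.092 rad (62.6°).
Interpolate at f = 5/8 with slerp weights a = sin((1−f)δ)/sin δ ≈ 0.449, b = sin(fδ)/sin δ ≈ 0.711.
p = a·p₁ + b·p₂ ≈ (-0.423, 0.056, -0.904); φ = arcsin(p_z) ≈ -64.72°, λ = atan2(p_y, p_x) ≈ 172.52°.

≈ lat 64.7°S, lon 172.5°E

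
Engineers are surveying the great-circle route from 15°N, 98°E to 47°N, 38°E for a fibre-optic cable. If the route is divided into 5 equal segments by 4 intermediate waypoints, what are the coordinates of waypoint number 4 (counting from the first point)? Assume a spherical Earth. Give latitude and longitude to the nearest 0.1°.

Write both endpoints as unit vectors p₁, p₂ with components (cos φ cos λ, cos φ sin λ, sin φ).
The central angle between the endpoints is δ = arccos(p₁·p₂) ≈ 1.026 rad (58.8°).
Interpolate at f = 4/5 with slerp weights a = sin((1−f)δ)/sin δ ≈ 0.238, b = sin(fδ)/sin δ ≈ 0.855.
p = a·p₁ + b·p₂ ≈ (0.428, 0.587, 0.687); φ = arcsin(p_z) ≈ 43.42°, λ = atan2(p_y, p_x) ≈ 53.92°.

≈ 43.4°N, 53.9°E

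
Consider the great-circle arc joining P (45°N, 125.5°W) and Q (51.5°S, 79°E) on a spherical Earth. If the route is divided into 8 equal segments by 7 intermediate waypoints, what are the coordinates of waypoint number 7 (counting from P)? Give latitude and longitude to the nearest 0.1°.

≈ (51.2°S, 111.8°E)

Convert each endpoint to a unit vector on the sphere (x = cos φ cos λ, y = cos φ sin λ, z = sin φ).
The central angle between the endpoints is δ = arccos(p₁·p₂) ≈ 2.837 rad (162.5°).
Interpolate at f = 7/8 with slerp weights a = sin((1−f)δ)/sin δ ≈ 1.157, b = sin(fδ)/sin δ ≈ 2.042.
p = a·p₁ + b·p₂ ≈ (-0.233, 0.581, -0.780); φ = arcsin(p_z) ≈ -51.22°, λ = atan2(p_y, p_x) ≈ 111.81°.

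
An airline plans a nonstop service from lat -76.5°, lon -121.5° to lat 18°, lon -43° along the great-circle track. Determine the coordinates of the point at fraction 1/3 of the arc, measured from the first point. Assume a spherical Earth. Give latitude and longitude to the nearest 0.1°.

Convert each endpoint to a unit vector on the sphere (x = cos φ cos λ, y = cos φ sin λ, z = sin φ).
The central angle between the endpoints is δ = arccos(p₁·p₂) ≈ 1.830 rad (104.8°).
Interpolate at f = 1/3 with slerp weights a = sin((1−f)δ)/sin δ ≈ 0.972, b = sin(fδ)/sin δ ≈ 0.593.
p = a·p₁ + b·p₂ ≈ (0.294, -0.578, -0.762); φ = arcsin(p_z) ≈ -49.60°, λ = atan2(p_y, p_x) ≈ -63.05°.

≈ lat -49.6°, lon -63.1°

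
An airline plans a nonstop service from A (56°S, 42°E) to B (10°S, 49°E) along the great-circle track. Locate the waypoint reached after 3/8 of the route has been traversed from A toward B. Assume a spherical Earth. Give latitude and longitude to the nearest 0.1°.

The haversine formula gives a central angle δ ≈ 0.809 rad (46.3°) between the endpoints.
Interpolate at f = 3/8 with slerp weights a = sin((1−f)δ)/sin δ ≈ 0.669, b = sin(fδ)/sin δ ≈ 0.413.
p = a·p₁ + b·p₂ ≈ (0.545, 0.557, -0.627); φ = arcsin(p_z) ≈ -38.80°, λ = atan2(p_y, p_x) ≈ 45.64°.

≈ (38.8°S, 45.6°E)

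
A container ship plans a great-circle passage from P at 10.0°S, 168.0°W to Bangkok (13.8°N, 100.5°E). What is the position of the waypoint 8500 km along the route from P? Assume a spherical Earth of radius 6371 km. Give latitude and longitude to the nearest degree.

≈ 10°N, 118°E

Convert each endpoint to a unit vector on the sphere (x = cos φ cos λ, y = cos φ sin λ, z = sin φ).
The central angle between the endpoints is δ = arccos(p₁·p₂) ≈ 1.637 rad (93.8°). The total great-circle distance is δ·R ≈ 1.637 × 6371 ≈ 10431 km, so the target fraction is f = 8500/10431 ≈ 0.815.
Interpolate at f ≈ 0.815 with slerp weights a = sin((1−f)δ)/sin δ ≈ 0.299, b = sin(fδ)/sin δ ≈ 0.974.
p = a·p₁ + b·p₂ ≈ (-0.461, 0.869, 0.180); φ = arcsin(p_z) ≈ 10.40°, λ = atan2(p_y, p_x) ≈ 117.92°.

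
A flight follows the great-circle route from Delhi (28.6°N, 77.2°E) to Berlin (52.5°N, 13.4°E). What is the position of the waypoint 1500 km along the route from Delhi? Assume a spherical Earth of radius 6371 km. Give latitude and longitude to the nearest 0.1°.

Write both endpoints as unit vectors p₁, p₂ with components (cos φ cos λ, cos φ sin λ, sin φ).
The central angle between the endpoints is δ = arccos(p₁·p₂) ≈ 0.907 rad (52.0°). The total great-circle distance is δ·R ≈ 0.907 × 6371 ≈ 5781 km, so the target fraction is f = 1500/5781 ≈ 0.259.
Interpolate at f ≈ 0.259 with slerp weights a = sin((1−f)δ)/sin δ ≈ 0.790, b = sin(fδ)/sin δ ≈ 0.296.
p = a·p₁ + b·p₂ ≈ (0.329, 0.718, 0.613); φ = arcsin(p_z) ≈ 37.81°, λ = atan2(p_y, p_x) ≈ 65.39°.

≈ (37.8°N, 65.4°E)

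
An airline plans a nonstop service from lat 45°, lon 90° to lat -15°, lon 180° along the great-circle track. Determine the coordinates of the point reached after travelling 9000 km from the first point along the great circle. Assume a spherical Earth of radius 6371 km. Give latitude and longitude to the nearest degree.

≈ lat -1°, lon 166°

Convert each endpoint to a unit vector on the sphere (x = cos φ cos λ, y = cos φ sin λ, z = sin φ).
The central angle between the endpoints is δ = arccos(p₁·p₂) ≈ 1.755 rad (100.5°). The total great-circle distance is δ·R ≈ 1.755 × 6371 ≈ 11180 km, so the target fraction is f = 9000/11180 ≈ 0.805.
Interpolate at f ≈ 0.805 with slerp weights a = sin((1−f)δ)/sin δ ≈ 0.341, b = sin(fδ)/sin δ ≈ 1.004.
p = a·p₁ + b·p₂ ≈ (-0.970, 0.241, -0.019); φ = arcsin(p_z) ≈ -1.07°, λ = atan2(p_y, p_x) ≈ 166.03°.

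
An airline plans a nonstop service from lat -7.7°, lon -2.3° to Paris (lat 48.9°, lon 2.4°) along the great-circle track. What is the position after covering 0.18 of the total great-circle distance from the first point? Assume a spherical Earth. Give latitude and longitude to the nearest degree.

Write both endpoints as unit vectors p₁, p₂ with components (cos φ cos λ, cos φ sin λ, sin φ).
The central angle between the endpoints is δ = arccos(p₁·p₂) ≈ 0.990 rad (56.8°).
Interpolate at f = 0.18 with slerp weights a = sin((1−f)δ)/sin δ ≈ 0.868, b = sin(fδ)/sin δ ≈ 0.212.
p = a·p₁ + b·p₂ ≈ (0.999, -0.029, 0.044); φ = arcsin(p_z) ≈ 2.49°, λ = atan2(p_y, p_x) ≈ -1.64°.

≈ lat 2°, lon -2°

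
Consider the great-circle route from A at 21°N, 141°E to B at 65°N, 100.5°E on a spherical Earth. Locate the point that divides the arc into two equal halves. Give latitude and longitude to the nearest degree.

Write both endpoints as unit vectors p₁, p₂ with components (cos φ cos λ, cos φ sin λ, sin φ).
The central angle between the endpoints is δ = arccos(p₁·p₂) ≈ 0.896 rad (51.3°).
Interpolate at f = 1/2 with slerp weights a = sin((1−f)δ)/sin δ ≈ 0.555, b = sin(fδ)/sin δ ≈ 0.555.
p = a·p₁ + b·p₂ ≈ (-0.445, 0.556, 0.702); φ = arcsin(p_z) ≈ 44.55°, λ = atan2(p_y, p_x) ≈ 128.66°.

≈ 45°N, 129°E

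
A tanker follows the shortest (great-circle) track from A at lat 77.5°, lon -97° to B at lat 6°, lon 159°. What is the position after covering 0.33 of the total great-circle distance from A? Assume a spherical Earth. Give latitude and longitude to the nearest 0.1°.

From cos δ = sin φ₁ sin φ₂ + cos φ₁ cos φ₂ cos Δλ, the central angle is δ ≈ 1.521 rad (87.1°).
Interpolate at f = 0.33 with slerp weights a = sin((1−f)δ)/sin δ ≈ 0.853, b = sin(fδ)/sin δ ≈ 0.482.
p = a·p₁ + b·p₂ ≈ (-0.470, -0.011, 0.883); φ = arcsin(p_z) ≈ 61.98°, λ = atan2(p_y, p_x) ≈ -178.60°.

≈ lat 62.0°, lon -178.6°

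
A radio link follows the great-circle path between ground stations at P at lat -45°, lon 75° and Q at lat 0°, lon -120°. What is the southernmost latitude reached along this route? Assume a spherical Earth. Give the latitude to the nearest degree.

≈ -75°

The great circle lies in the plane with unit normal n̂ = (p₁ × p₂)/|p₁ × p₂|.
Here n̂_z ≈ +0.251; the vertex latitude is φ_max = arccos|n̂_z| ≈ 75.5°.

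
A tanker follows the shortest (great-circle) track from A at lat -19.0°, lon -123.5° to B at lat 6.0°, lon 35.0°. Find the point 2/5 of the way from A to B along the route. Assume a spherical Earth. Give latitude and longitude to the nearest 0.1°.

≈ lat -33.9°, lon -54.8°

From cos δ = sin φ₁ sin φ₂ + cos φ₁ cos φ₂ cos Δλ, the central angle is δ ≈ 2.712 rad (155.4°).
Interpolate at f = 2/5 with slerp weights a = sin((1−f)δ)/sin δ ≈ 2.395, b = sin(fδ)/sin δ ≈ 2.121.
p = a·p₁ + b·p₂ ≈ (0.478, -0.678, -0.558); φ = arcsin(p_z) ≈ -33.92°, λ = atan2(p_y, p_x) ≈ -54.84°.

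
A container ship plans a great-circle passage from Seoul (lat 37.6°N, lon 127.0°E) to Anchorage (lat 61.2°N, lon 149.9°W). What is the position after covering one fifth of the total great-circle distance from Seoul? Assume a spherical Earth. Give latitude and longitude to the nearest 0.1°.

From cos δ = sin φ₁ sin φ₂ + cos φ₁ cos φ₂ cos Δλ, the central angle is δ ≈ 0.951 rad (54.5°).
Interpolate at f = 1/5 with slerp weights a = sin((1−f)δ)/sin δ ≈ 0.847, b = sin(fδ)/sin δ ≈ 0.232.
p = a·p₁ + b·p₂ ≈ (-0.501, 0.480, 0.720); φ = arcsin(p_z) ≈ 46.09°, λ = atan2(p_y, p_x) ≈ 136.22°.

≈ lat 46.1°N, lon 136.2°E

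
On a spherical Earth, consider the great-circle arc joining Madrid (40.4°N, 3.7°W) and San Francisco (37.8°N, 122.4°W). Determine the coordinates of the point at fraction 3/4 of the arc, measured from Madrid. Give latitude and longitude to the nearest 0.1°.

Write both endpoints as unit vectors p₁, p₂ with components (cos φ cos λ, cos φ sin λ, sin φ).
The central angle between the endpoints is δ = arccos(p₁·p₂) ≈ 1.462 rad (83.8°).
Interpolate at f = 3/4 with slerp weights a = sin((1−f)δ)/sin δ ≈ 0.360, b = sin(fδ)/sin δ ≈ 0.895.
p = a·p₁ + b·p₂ ≈ (-0.106, -0.615, 0.782); φ = arcsin(p_z) ≈ 51.41°, λ = atan2(p_y, p_x) ≈ -99.75°.

≈ 51.4°N, 99.8°W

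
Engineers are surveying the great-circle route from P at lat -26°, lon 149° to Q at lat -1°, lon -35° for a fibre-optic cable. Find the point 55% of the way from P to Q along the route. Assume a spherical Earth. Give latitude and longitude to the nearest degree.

Convert each endpoint to a unit vector on the sphere (x = cos φ cos λ, y = cos φ sin λ, z = sin φ).
The central angle between the endpoints is δ = arccos(p₁·p₂) ≈ 2.666 rad (152.7°).
Interpolate at f = 0.55 with slerp weights a = sin((1−f)δ)/sin δ ≈ 2.033, b = sin(fδ)/sin δ ≈ 2.170.
p = a·p₁ + b·p₂ ≈ (0.211, -0.303, -0.929); φ = arcsin(p_z) ≈ -68.32°, λ = atan2(p_y, p_x) ≈ -55.19°.

≈ lat -68°, lon -55°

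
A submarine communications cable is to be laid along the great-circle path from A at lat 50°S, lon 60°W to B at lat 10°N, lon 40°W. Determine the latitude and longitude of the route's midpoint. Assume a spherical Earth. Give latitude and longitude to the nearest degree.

≈ lat 20°S, lon 48°W

The haversine formula gives a central angle δ ≈ 1.091 rad (62.5°) between the endpoints.
Interpolate at f = 1/2 with slerp weights a = sin((1−f)δ)/sin δ ≈ 0.585, b = sin(fδ)/sin δ ≈ 0.585.
p = a·p₁ + b·p₂ ≈ (0.629, -0.696, -0.346); φ = arcsin(p_z) ≈ -20.27°, λ = atan2(p_y, p_x) ≈ -47.88°.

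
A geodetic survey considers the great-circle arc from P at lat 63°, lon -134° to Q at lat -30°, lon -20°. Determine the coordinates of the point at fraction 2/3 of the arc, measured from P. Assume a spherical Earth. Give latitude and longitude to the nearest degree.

≈ lat 7°, lon -41°

Convert each endpoint to a unit vector on the sphere (x = cos φ cos λ, y = cos φ sin λ, z = sin φ).
The central angle between the endpoints is δ = arccos(p₁·p₂) ≈ 2.221 rad (127.3°).
Interpolate at f = 2/3 with slerp weights a = sin((1−f)δ)/sin δ ≈ 0.848, b = sin(fδ)/sin δ ≈ 1.251.
p = a·p₁ + b·p₂ ≈ (0.751, -0.647, 0.129); φ = arcsin(p_z) ≈ 7.44°, λ = atan2(p_y, p_x) ≈ -40.76°.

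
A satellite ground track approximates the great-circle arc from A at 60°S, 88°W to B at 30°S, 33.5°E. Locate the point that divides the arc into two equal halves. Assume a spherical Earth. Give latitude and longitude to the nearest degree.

Convert each endpoint to a unit vector on the sphere (x = cos φ cos λ, y = cos φ sin λ, z = sin φ).
The central angle between the endpoints is δ = arccos(p₁·p₂) ≈ 1.363 rad (78.1°).
Interpolate at f = 1/2 with slerp weights a = sin((1−f)δ)/sin δ ≈ 0.644, b = sin(fδ)/sin δ ≈ 0.644.
p = a·p₁ + b·p₂ ≈ (0.476, -0.014, -0.879); φ = arcsin(p_z) ≈ -61.56°, λ = atan2(p_y, p_x) ≈ -1.68°.

≈ 62°S, 2°W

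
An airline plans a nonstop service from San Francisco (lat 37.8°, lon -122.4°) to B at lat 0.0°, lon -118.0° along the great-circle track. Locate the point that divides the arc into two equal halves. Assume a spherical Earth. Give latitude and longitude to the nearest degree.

Write both endpoints as unit vectors p₁, p₂ with components (cos φ cos λ, cos φ sin λ, sin φ).
The central angle between the endpoints is δ = arccos(p₁·p₂) ≈ 0.664 rad (38.0°).
Interpolate at f = 1/2 with slerp weights a = sin((1−f)δ)/sin δ ≈ 0.529, b = sin(fδ)/sin δ ≈ 0.529.
p = a·p₁ + b·p₂ ≈ (-0.472, -0.820, 0.324); φ = arcsin(p_z) ≈ 18.91°, λ = atan2(p_y, p_x) ≈ -119.94°.

≈ lat 19°, lon -120°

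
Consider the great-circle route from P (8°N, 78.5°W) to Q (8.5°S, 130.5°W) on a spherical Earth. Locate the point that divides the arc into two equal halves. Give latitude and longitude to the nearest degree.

Convert each endpoint to a unit vector on the sphere (x = cos φ cos λ, y = cos φ sin λ, z = sin φ).
The central angle between the endpoints is δ = arccos(p₁·p₂) ≈ 0.949 rad (54.4°).
Interpolate at f = 1/2 with slerp weights a = sin((1−f)δ)/sin δ ≈ 0.562, b = sin(fδ)/sin δ ≈ 0.562.
p = a·p₁ + b·p₂ ≈ (-0.250, -0.968, -0.005); φ = arcsin(p_z) ≈ -0.28°, λ = atan2(p_y, p_x) ≈ -104.48°.

≈ (0°N, 104°W)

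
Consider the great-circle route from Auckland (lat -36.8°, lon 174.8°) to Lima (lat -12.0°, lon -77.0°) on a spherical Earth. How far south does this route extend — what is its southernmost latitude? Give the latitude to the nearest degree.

The great circle lies in the plane with unit normal n̂ = (p₁ × p₂)/|p₁ × p₂|.
Here n̂_z ≈ +0.749; the vertex latitude is φ_max = arccos|n̂_z| ≈ 41.5°.
Check via Clairaut: cos φ_max = |cos φ₁| · sin C = cos(36.8°)·sin(110.6°) ≈ 0.749, again giving ≈ 41.5°.

≈ -41°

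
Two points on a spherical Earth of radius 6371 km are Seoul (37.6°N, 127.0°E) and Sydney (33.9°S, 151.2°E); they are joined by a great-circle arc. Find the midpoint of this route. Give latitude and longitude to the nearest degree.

From cos δ = sin φ₁ sin φ₂ + cos φ₁ cos φ₂ cos Δλ, the central angle is δ ≈ 1.308 rad (75.0°).
Interpolate at f = 1/2 with slerp weights a = sin((1−f)δ)/sin δ ≈ 0.630, b = sin(fδ)/sin δ ≈ 0.630.
p = a·p₁ + b·p₂ ≈ (-0.759, 0.651, 0.033); φ = arcsin(p_z) ≈ 1.89°, λ = atan2(p_y, p_x) ≈ 139.39°.

≈ (2°N, 139°E)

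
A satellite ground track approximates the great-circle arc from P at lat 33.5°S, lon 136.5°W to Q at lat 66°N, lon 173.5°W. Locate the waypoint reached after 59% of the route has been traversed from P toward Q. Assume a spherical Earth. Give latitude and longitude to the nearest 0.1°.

≈ lat 26.1°N, lon 150.7°W

Write both endpoints as unit vectors p₁, p₂ with components (cos φ cos λ, cos φ sin λ, sin φ).
The central angle between the endpoints is δ = arccos(p₁·p₂) ≈ 1.806 rad (103.5°).
Interpolate at f = 0.59 with slerp weights a = sin((1−f)δ)/sin δ ≈ 0.694, b = sin(fδ)/sin δ ≈ 0.900.
p = a·p₁ + b·p₂ ≈ (-0.783, -0.440, 0.439); φ = arcsin(p_z) ≈ 26.05°, λ = atan2(p_y, p_x) ≈ -150.69°.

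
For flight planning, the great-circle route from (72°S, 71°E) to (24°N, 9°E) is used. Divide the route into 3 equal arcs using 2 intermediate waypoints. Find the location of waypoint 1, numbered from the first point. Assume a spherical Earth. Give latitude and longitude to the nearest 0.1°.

≈ (43.0°S, 30.2°E)

Convert each endpoint to a unit vector on the sphere (x = cos φ cos λ, y = cos φ sin λ, z = sin φ).
The central angle between the endpoints is δ = arccos(p₁·p₂) ≈ 1.828 rad (104.7°).
Interpolate at f = 1/3 with slerp weights a = sin((1−f)δ)/sin δ ≈ 0.971, b = sin(fδ)/sin δ ≈ 0.592.
p = a·p₁ + b·p₂ ≈ (0.632, 0.368, -0.682); φ = arcsin(p_z) ≈ -43.03°, λ = atan2(p_y, p_x) ≈ 30.24°.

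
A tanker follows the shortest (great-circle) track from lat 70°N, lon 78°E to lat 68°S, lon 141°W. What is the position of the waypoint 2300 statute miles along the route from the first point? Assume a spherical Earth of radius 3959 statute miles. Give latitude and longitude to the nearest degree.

From cos δ = sin φ₁ sin φ₂ + cos φ₁ cos φ₂ cos Δλ, the central angle is δ ≈ 2.899 rad (166.1°). The total great-circle distance is δ·R ≈ 2.899 × 3959 ≈ 11479 mi, so the target fraction is f = 2300/11479 ≈ 0.200.
Interpolate at f ≈ 0.200 with slerp weights a = sin((1−f)δ)/sin δ ≈ 3.058, b = sin(fδ)/sin δ ≈ 2.289.
p = a·p₁ + b·p₂ ≈ (-0.449, 0.484, 0.751); φ = arcsin(p_z) ≈ 48.71°, λ = atan2(p_y, p_x) ≈ 132.88°.

≈ lat 49°N, lon 133°E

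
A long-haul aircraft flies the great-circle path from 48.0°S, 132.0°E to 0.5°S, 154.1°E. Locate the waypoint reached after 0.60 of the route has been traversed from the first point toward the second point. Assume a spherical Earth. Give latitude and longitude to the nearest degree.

Write both endpoints as unit vectors p₁, p₂ with components (cos φ cos λ, cos φ sin λ, sin φ).
The central angle between the endpoints is δ = arccos(p₁·p₂) ≈ 0.894 rad (51.2°).
Interpolate at f = 0.60 with slerp weights a = sin((1−f)δ)/sin δ ≈ 0.449, b = sin(fδ)/sin δ ≈ 0.656.
p = a·p₁ + b·p₂ ≈ (-0.791, 0.510, -0.339); φ = arcsin(p_z) ≈ -19.84°, λ = atan2(p_y, p_x) ≈ 147.20°.

≈ 20°S, 147°E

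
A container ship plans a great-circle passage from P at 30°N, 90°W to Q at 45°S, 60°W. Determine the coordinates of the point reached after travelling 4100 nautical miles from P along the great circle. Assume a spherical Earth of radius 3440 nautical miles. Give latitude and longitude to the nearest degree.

Write both endpoints as unit vectors p₁, p₂ with components (cos φ cos λ, cos φ sin λ, sin φ).
The central angle between the endpoints is δ = arccos(p₁·p₂) ≈ 1.393 rad (79.8°). The total great-circle distance is δ·R ≈ 1.393 × 3440 ≈ 4792 nmi, so the target fraction is f = 4100/4792 ≈ 0.856.
Interpolate at f ≈ 0.856 with slerp weights a = sin((1−f)δ)/sin δ ≈ 0.203, b = sin(fδ)/sin δ ≈ 0.944.
p = a·p₁ + b·p₂ ≈ (0.334, -0.754, -0.566); φ = arcsin(p_z) ≈ -34.47°, λ = atan2(p_y, p_x) ≈ -66.12°.

≈ 34°S, 66°W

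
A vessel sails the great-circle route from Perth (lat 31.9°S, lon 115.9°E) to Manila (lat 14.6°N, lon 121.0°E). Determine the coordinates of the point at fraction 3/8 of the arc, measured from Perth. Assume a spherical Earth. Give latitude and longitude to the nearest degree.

Convert each endpoint to a unit vector on the sphere (x = cos φ cos λ, y = cos φ sin λ, z = sin φ).
The central angle between the endpoints is δ = arccos(p₁·p₂) ≈ 0.816 rad (46.8°).
Interpolate at f = 3/8 with slerp weights a = sin((1−f)δ)/sin δ ≈ 0.670, b = sin(fδ)/sin δ ≈ 0.414.
p = a·p₁ + b·p₂ ≈ (-0.455, 0.855, -0.250); φ = arcsin(p_z) ≈ -14.47°, λ = atan2(p_y, p_x) ≈ 118.01°.

≈ lat 14°S, lon 118°E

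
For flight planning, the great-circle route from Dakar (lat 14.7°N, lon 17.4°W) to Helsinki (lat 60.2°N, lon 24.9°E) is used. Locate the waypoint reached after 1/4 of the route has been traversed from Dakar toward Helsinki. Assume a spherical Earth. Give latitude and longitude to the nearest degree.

Convert each endpoint to a unit vector on the sphere (x = cos φ cos λ, y = cos φ sin λ, z = sin φ).
The central angle between the endpoints is δ = arccos(p₁·p₂) ≈ 0.957 rad (54.8°).
Interpolate at f = 1/4 with slerp weights a = sin((1−f)δ)/sin δ ≈ 0.805, b = sin(fδ)/sin δ ≈ 0.290.
p = a·p₁ + b·p₂ ≈ (0.873, -0.172, 0.456); φ = arcsin(p_z) ≈ 27.11°, λ = atan2(p_y, p_x) ≈ -11.15°.

≈ lat 27°N, lon 11°W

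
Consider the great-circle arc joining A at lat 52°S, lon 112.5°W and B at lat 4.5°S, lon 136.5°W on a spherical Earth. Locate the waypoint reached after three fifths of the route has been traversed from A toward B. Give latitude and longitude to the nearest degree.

≈ lat 24°S, lon 129°W

Convert each endpoint to a unit vector on the sphere (x = cos φ cos λ, y = cos φ sin λ, z = sin φ).
The central angle between the endpoints is δ = arccos(p₁·p₂) ≈ 0.899 rad (51.5°).
Interpolate at f = 3/5 with slerp weights a = sin((1−f)δ)/sin δ ≈ 0.450, b = sin(fδ)/sin δ ≈ 0.656.
p = a·p₁ + b·p₂ ≈ (-0.580, -0.706, -0.406); φ = arcsin(p_z) ≈ -23.94°, λ = atan2(p_y, p_x) ≈ -129.42°.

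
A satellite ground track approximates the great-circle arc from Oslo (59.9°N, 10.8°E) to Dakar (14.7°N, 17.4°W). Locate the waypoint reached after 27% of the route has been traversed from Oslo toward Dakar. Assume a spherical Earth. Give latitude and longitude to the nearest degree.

The haversine formula gives a central angle δ ≈ 0.867 rad (49.7°) between the endpoints.
Interpolate at f = 0.27 with slerp weights a = sin((1−f)δ)/sin δ ≈ 0.776, b = sin(fδ)/sin δ ≈ 0.304.
p = a·p₁ + b·p₂ ≈ (0.663, -0.015, 0.748); φ = arcsin(p_z) ≈ 48.45°, λ = atan2(p_y, p_x) ≈ -1.30°.

≈ (48°N, 1°W)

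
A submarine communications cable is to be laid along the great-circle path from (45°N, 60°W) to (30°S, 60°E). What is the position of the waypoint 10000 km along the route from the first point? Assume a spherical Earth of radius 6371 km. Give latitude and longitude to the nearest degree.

≈ (3°S, 27°E)

Convert each endpoint to a unit vector on the sphere (x = cos φ cos λ, y = cos φ sin λ, z = sin φ).
The central angle between the endpoints is δ = arccos(p₁·p₂) ≈ 2.291 rad (131.3°). The total great-circle distance is δ·R ≈ 2.291 × 6371 ≈ 14598 km, so the target fraction is f = 10000/14598 ≈ 0.685.
Interpolate at f ≈ 0.685 with slerp weights a = sin((1−f)δ)/sin δ ≈ 0.879, b = sin(fδ)/sin δ ≈ 1.331.
p = a·p₁ + b·p₂ ≈ (0.887, 0.460, -0.044); φ = arcsin(p_z) ≈ -2.51°, λ = atan2(p_y, p_x) ≈ 27.40°.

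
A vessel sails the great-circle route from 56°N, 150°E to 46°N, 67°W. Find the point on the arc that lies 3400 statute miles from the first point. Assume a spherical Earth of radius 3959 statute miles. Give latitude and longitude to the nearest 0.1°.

From cos δ = sin φ₁ sin φ₂ + cos φ₁ cos φ₂ cos Δλ, the central angle is δ ≈ 1.281 rad (73.4°). The total great-circle distance is δ·R ≈ 1.281 × 3959 ≈ 5070 mi, so the target fraction is f = 3400/5070 ≈ 0.671.
Interpolate at f ≈ 0.671 with slerp weights a = sin((1−f)δ)/sin δ ≈ 0.427, b = sin(fδ)/sin δ ≈ 0.790.
p = a·p₁ + b·p₂ ≈ (0.008, -0.386, 0.923); φ = arcsin(p_z) ≈ 67.31°, λ = atan2(p_y, p_x) ≈ -88.88°.

≈ 67.3°N, 88.9°W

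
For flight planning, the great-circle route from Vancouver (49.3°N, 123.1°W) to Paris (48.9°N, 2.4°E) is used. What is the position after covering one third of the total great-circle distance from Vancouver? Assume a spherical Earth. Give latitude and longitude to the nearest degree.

≈ 66°N, 90°W

Write both endpoints as unit vectors p₁, p₂ with components (cos φ cos λ, cos φ sin λ, sin φ).
The central angle between the endpoints is δ = arccos(p₁·p₂) ≈ 1.243 rad (71.2°).
Interpolate at f = 1/3 with slerp weights a = sin((1−f)δ)/sin δ ≈ 0.778, b = sin(fδ)/sin δ ≈ 0.425.
p = a·p₁ + b·p₂ ≈ (0.002, -0.414, 0.910); φ = arcsin(p_z) ≈ 65.57°, λ = atan2(p_y, p_x) ≈ -89.72°.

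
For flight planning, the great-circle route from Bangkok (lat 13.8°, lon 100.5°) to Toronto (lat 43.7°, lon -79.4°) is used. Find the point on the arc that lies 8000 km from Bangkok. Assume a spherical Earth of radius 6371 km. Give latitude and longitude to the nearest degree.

≈ lat 86°, lon 99°

The haversine formula gives a central angle δ ≈ 2.138 rad (122.5°) between the endpoints. The total great-circle distance is δ·R ≈ 2.138 × 6371 ≈ 13621 km, so the target fraction is f = 8000/13621 ≈ 0.587.
Interpolate at f ≈ 0.587 with slerp weights a = sin((1−f)δ)/sin δ ≈ 0.916, b = sin(fδ)/sin δ ≈ 1.127.
p = a·p₁ + b·p₂ ≈ (-0.012, 0.073, 0.997); φ = arcsin(p_z) ≈ 85.74°, λ = atan2(p_y, p_x) ≈ 99.40°.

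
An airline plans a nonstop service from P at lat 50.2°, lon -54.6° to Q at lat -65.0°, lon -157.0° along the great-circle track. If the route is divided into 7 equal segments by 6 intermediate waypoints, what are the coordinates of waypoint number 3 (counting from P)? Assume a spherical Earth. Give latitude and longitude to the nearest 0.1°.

Write both endpoints as unit vectors p₁, p₂ with components (cos φ cos λ, cos φ sin λ, sin φ).
The central angle between the endpoints is δ = arccos(p₁·p₂) ≈ 2.426 rad (139.0°).
Interpolate at f = 3/7 with slerp weights a = sin((1−f)δ)/sin δ ≈ 1.497, b = sin(fδ)/sin δ ≈ 1.313.
p = a·p₁ + b·p₂ ≈ (0.044, -0.998, -0.040); φ = arcsin(p_z) ≈ -2.29°, λ = atan2(p_y, p_x) ≈ -87.46°.

≈ lat -2.3°, lon -87.5°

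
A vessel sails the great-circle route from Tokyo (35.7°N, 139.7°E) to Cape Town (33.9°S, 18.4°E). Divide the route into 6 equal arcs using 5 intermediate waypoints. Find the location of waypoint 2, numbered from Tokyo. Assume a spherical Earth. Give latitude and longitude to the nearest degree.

≈ 15°N, 96°E

Convert each endpoint to a unit vector on the sphere (x = cos φ cos λ, y = cos φ sin λ, z = sin φ).
The central angle between the endpoints is δ = arccos(p₁·p₂) ≈ 2.313 rad (132.5°).
Interpolate at f = 2/6 with slerp weights a = sin((1−f)δ)/sin δ ≈ 1.356, b = sin(fδ)/sin δ ≈ 0.945.
p = a·p₁ + b·p₂ ≈ (-0.095, 0.960, 0.264); φ = arcsin(p_z) ≈ 15.31°, λ = atan2(p_y, p_x) ≈ 95.68°.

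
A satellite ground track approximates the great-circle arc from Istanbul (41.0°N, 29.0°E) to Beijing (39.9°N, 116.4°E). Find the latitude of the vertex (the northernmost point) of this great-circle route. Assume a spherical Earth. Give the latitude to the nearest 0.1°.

The great circle lies in the plane with unit normal n̂ = (p₁ × p₂)/|p₁ × p₂|.
Here n̂_z ≈ +0.647; the vertex latitude is φ_max = arccos|n̂_z| ≈ 49.7°.

≈ 49.7°N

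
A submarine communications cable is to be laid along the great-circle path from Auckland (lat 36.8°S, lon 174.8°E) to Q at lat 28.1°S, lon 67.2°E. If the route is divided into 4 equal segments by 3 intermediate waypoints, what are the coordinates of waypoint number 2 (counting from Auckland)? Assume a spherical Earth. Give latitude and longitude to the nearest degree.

≈ lat 47°S, lon 117°E

Write both endpoints as unit vectors p₁, p₂ with components (cos φ cos λ, cos φ sin λ, sin φ).
The central angle between the endpoints is δ = arccos(p₁·p₂) ≈ 1.502 rad (86.1°).
Interpolate at f = 2/4 with slerp weights a = sin((1−f)δ)/sin δ ≈ 0.684, b = sin(fδ)/sin δ ≈ 0.684.
p = a·p₁ + b·p₂ ≈ (-0.312, 0.606, -0.732); φ = arcsin(p_z) ≈ -47.05°, λ = atan2(p_y, p_x) ≈ 117.22°.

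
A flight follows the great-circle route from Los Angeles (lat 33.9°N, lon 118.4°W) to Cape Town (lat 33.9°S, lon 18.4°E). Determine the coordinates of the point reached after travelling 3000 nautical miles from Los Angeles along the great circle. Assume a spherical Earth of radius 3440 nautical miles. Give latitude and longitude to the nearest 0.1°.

≈ lat 12.8°N, lon 68.3°W

Convert each endpoint to a unit vector on the sphere (x = cos φ cos λ, y = cos φ sin λ, z = sin φ).
The central angle between the endpoints is δ = arccos(p₁·p₂) ≈ 2.521 rad (144.4°). The total great-circle distance is δ·R ≈ 2.521 × 3440 ≈ 8671 nmi, so the target fraction is f = 3000/8671 ≈ 0.346.
Interpolate at f ≈ 0.346 with slerp weights a = sin((1−f)δ)/sin δ ≈ 1.713, b = sin(fδ)/sin δ ≈ 1.316.
p = a·p₁ + b·p₂ ≈ (0.360, -0.906, 0.222); φ = arcsin(p_z) ≈ 12.81°, λ = atan2(p_y, p_x) ≈ -68.34°.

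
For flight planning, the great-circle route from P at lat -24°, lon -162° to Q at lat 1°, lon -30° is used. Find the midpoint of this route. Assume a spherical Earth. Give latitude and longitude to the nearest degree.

≈ lat -26°, lon -90°

Convert each endpoint to a unit vector on the sphere (x = cos φ cos λ, y = cos φ sin λ, z = sin φ).
The central angle between the endpoints is δ = arccos(p₁·p₂) ≈ 2.237 rad (128.2°).
Interpolate at f = 1/2 with slerp weights a = sin((1−f)δ)/sin δ ≈ 1.145, b = sin(fδ)/sin δ ≈ 1.145.
p = a·p₁ + b·p₂ ≈ (-0.003, -0.895, -0.446); φ = arcsin(p_z) ≈ -26.46°, λ = atan2(p_y, p_x) ≈ -90.22°.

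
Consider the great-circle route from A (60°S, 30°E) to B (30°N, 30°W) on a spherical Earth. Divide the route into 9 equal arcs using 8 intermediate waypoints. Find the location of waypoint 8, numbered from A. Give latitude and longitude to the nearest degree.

≈ (20°N, 25°W)

Write both endpoints as unit vectors p₁, p₂ with components (cos φ cos λ, cos φ sin λ, sin φ).
The central angle between the endpoints is δ = arccos(p₁·p₂) ≈ 1.789 rad (102.5°).
Interpolate at f = 8/9 with slerp weights a = sin((1−f)δ)/sin δ ≈ 0.202, b = sin(fδ)/sin δ ≈ 1.024.
p = a·p₁ + b·p₂ ≈ (0.856, -0.393, 0.337); φ = arcsin(p_z) ≈ 19.69°, λ = atan2(p_y, p_x) ≈ -24.66°.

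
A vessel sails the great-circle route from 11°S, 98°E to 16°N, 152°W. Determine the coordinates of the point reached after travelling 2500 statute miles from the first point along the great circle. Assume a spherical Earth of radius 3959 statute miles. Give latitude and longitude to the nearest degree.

From cos δ = sin φ₁ sin φ₂ + cos φ₁ cos φ₂ cos Δλ, the central angle is δ ≈ 1.956 rad (112.0°). The total great-circle distance is δ·R ≈ 1.956 × 3959 ≈ 7742 mi, so the target fraction is f = 2500/7742 ≈ 0.323.
Interpolate at f ≈ 0.323 with slerp weights a = sin((1−f)δ)/sin δ ≈ 1.046, b = sin(fδ)/sin δ ≈ 0.637.
p = a·p₁ + b·p₂ ≈ (-0.683, 0.730, -0.024); φ = arcsin(p_z) ≈ -1.38°, λ = atan2(p_y, p_x) ≈ 133.13°.

≈ 1°S, 133°E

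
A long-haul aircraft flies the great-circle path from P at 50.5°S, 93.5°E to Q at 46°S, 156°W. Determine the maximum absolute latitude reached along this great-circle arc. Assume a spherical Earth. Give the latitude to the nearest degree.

≈ 63°S

The great circle lies in the plane with unit normal n̂ = (p₁ × p₂)/|p₁ × p₂|.
Here n̂_z ≈ +0.452; the vertex latitude is φ_max = arccos|n̂_z| ≈ 63.2°.
Check via Clairaut: cos φ_max = |cos φ₁| · sin C = cos(50.5°)·sin(134.8°) ≈ 0.452, again giving ≈ 63.2°.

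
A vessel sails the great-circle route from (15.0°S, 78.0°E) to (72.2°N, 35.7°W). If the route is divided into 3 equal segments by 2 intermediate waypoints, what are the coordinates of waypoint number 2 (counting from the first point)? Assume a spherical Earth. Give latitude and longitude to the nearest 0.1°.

≈ (54.7°N, 47.9°E)

Convert each endpoint to a unit vector on the sphere (x = cos φ cos λ, y = cos φ sin λ, z = sin φ).
The central angle between the endpoints is δ = arccos(p₁·p₂) ≈ 1.945 rad (111.4°).
Interpolate at f = 2/3 with slerp weights a = sin((1−f)δ)/sin δ ≈ 0.649, b = sin(fδ)/sin δ ≈ 1.034.
p = a·p₁ + b·p₂ ≈ (0.387, 0.428, 0.817); φ = arcsin(p_z) ≈ 54.75°, λ = atan2(p_y, p_x) ≈ 47.90°.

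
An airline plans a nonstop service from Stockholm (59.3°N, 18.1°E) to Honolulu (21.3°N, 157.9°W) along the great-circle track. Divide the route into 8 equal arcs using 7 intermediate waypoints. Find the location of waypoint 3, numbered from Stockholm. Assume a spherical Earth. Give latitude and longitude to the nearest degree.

≈ (83°N, 142°W)

Convert each endpoint to a unit vector on the sphere (x = cos φ cos λ, y = cos φ sin λ, z = sin φ).
The central angle between the endpoints is δ = arccos(p₁·p₂) ≈ 1.734 rad (99.3°).
Interpolate at f = 3/8 with slerp weights a = sin((1−f)δ)/sin δ ≈ 0.895, b = sin(fδ)/sin δ ≈ 0.613.
p = a·p₁ + b·p₂ ≈ (-0.095, -0.073, 0.993); φ = arcsin(p_z) ≈ 83.12°, λ = atan2(p_y, p_x) ≈ -142.46°.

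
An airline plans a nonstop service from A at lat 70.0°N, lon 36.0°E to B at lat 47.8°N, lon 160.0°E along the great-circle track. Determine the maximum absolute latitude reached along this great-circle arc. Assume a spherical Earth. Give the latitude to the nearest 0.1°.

The great circle lies in the plane with unit normal n̂ = (p₁ × p₂)/|p₁ × p₂|.
Here n̂_z ≈ +0.231; the vertex latitude is φ_max = arccos|n̂_z| ≈ 76.6°.
Check via Clairaut: cos φ_max = |cos φ₁| · sin C = cos(70.0°)·sin(42.6°) ≈ 0.231, again giving ≈ 76.6°.

≈ 76.6°N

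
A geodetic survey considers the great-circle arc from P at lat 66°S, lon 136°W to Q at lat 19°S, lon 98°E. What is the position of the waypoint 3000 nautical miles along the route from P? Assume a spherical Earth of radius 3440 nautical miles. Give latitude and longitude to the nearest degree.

Write both endpoints as unit vectors p₁, p₂ with components (cos φ cos λ, cos φ sin λ, sin φ).
The central angle between the endpoints is δ = arccos(p₁·p₂) ≈ 1.499 rad (85.9°). The total great-circle distance is δ·R ≈ 1.499 × 3440 ≈ 5158 nmi, so the target fraction is f = 3000/5158 ≈ 0.582.
Interpolate at f ≈ 0.582 with slerp weights a = sin((1−f)δ)/sin δ ≈ 0.588, b = sin(fδ)/sin δ ≈ 0.768.
p = a·p₁ + b·p₂ ≈ (-0.273, 0.552, -0.787); φ = arcsin(p_z) ≈ -51.95°, λ = atan2(p_y, p_x) ≈ 116.31°.

≈ lat 52°S, lon 116°E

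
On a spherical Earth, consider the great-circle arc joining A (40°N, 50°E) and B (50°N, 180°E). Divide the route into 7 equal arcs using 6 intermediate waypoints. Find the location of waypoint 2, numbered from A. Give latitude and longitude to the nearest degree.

≈ (58°N, 72°E)

Convert each endpoint to a unit vector on the sphere (x = cos φ cos λ, y = cos φ sin λ, z = sin φ).
The central angle between the endpoints is δ = arccos(p₁·p₂) ≈ 1.394 rad (79.9°).
Interpolate at f = 2/7 with slerp weights a = sin((1−f)δ)/sin δ ≈ 0.852, b = sin(fδ)/sin δ ≈ 0.394.
p = a·p₁ + b·p₂ ≈ (0.166, 0.500, 0.850); φ = arcsin(p_z) ≈ 58.18°, λ = atan2(p_y, p_x) ≈ 71.59°.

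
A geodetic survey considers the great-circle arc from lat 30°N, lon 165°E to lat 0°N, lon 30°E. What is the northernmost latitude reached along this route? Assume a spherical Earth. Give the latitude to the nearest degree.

≈ 39°N

The great circle lies in the plane with unit normal n̂ = (p₁ × p₂)/|p₁ × p₂|.
Here n̂_z ≈ -0.775; the vertex latitude is φ_max = arccos|n̂_z| ≈ 39.2°.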